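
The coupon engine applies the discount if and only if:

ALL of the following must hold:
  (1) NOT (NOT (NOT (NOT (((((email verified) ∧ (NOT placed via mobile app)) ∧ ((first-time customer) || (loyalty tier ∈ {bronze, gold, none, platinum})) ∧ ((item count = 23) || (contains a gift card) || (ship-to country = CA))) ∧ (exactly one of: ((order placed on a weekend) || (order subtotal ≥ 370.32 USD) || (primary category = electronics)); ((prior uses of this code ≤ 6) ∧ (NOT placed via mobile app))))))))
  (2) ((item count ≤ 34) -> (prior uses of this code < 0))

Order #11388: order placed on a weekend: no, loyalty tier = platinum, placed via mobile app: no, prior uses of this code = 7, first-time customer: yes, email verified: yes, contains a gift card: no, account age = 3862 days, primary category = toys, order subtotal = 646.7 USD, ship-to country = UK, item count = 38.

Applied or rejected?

Atomic conditions:
  email verified: yes → true
  NOT placed via mobile app: no → true
  first-time customer: yes → true
  loyalty tier ∈ {bronze, gold, none, platinum}: platinum is in the set → true
  item count = 23: 38 == 23 is false
  contains a gift card: no → false
  ship-to country = CA: UK == CA is false
  order placed on a weekend: no → false
  order subtotal ≥ 370.32 USD: 646.7 ≥ 370.32 is true
  primary category = electronics: toys == electronics is false
  prior uses of this code ≤ 6: 7 ≤ 6 is false
  item count ≤ 34: 38 ≤ 34 is false
  prior uses of this code < 0: 7 < 0 is false
Combine:
[1.1.1.1.1.1.1] true AND true = true
[1.1.1.1.1.1.2] true OR true = true
[1.1.1.1.1.1.3] false OR false OR false = false
[1.1.1.1.1.1] true AND true AND false = false
[1.1.1.1.1.2.1] false OR true OR false = true
[1.1.1.1.1.2.2] false AND true = false
[1.1.1.1.1.2] exactly-one(true, false) = true
[1.1.1.1.1] false AND true = false
[1.1.1.1] NOT false = true
[1.1.1] NOT true = false
[1.1] NOT false = true
[1] NOT true = false
[2] false → false (antecedent false ⇒ implication holds) = true
[root] false AND true = false
Overall: false → rejected

Rejected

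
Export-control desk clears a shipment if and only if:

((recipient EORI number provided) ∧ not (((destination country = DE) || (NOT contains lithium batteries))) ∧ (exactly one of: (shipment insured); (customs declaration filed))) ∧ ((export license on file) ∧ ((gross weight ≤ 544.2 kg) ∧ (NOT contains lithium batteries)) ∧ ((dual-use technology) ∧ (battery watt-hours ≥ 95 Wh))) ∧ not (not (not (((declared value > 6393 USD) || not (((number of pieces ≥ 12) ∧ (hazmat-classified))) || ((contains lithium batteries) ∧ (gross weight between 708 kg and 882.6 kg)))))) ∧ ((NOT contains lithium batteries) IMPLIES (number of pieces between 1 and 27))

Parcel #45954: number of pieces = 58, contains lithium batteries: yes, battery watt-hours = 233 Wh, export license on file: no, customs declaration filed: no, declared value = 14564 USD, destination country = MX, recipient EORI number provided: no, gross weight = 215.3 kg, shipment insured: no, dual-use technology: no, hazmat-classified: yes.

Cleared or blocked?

Blocked

Atomic conditions:
  recipient EORI number provided: no → false
  destination country = DE: MX == DE is false
  NOT contains lithium batteries: yes → false
  shipment insured: no → false
  customs declaration filed: no → false
  export license on file: no → false
  gross weight ≤ 544.2 kg: 215.3 ≤ 544.2 is true
  dual-use technology: no → false
  battery watt-hours ≥ 95 Wh: 233 ≥ 95 is true
  declared value > 6393 USD: 14564 > 6393 is true
  number of pieces ≥ 12: 58 ≥ 12 is true
  hazmat-classified: yes → true
  contains lithium batteries: yes → true
  gross weight between 708 kg and 882.6 kg: 215.3 in [708, 882.6] is false
  number of pieces between 1 and 27: 58 in [1, 27] is false
Combine:
[1.2.1] false OR false = false
[1.2] NOT false = true
[1.3] exactly-one(false, false) = false
[1] false AND true AND false = false
[2.2] true AND false = false
[2.3] false AND true = false
[2] false AND false AND false = false
[3.1.1.1.2.1] true AND true = true
[3.1.1.1.2] NOT true = false
[3.1.1.1.3] true AND false = false
[3.1.1.1] true OR false OR false = true
[3.1.1] NOT true = false
[3.1] NOT false = true
[3] NOT true = false
[4] false → false (antecedent false ⇒ implication holds) = true
[root] false AND false AND false AND true = false
Overall: false → blocked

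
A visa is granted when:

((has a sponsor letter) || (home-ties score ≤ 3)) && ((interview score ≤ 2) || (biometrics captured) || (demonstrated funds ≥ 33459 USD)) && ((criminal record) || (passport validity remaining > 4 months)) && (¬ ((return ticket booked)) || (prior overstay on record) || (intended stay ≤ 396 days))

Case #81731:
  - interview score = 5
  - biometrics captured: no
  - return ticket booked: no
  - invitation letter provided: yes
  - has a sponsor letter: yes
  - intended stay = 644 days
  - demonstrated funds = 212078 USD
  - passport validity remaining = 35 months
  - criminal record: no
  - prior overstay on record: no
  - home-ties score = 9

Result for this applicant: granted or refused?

Granted

Atomic conditions:
  has a sponsor letter: yes → true
  home-ties score ≤ 3: 9 ≤ 3 is false
  interview score ≤ 2: 5 ≤ 2 is false
  biometrics captured: no → false
  demonstrated funds ≥ 33459 USD: 212078 ≥ 33459 is true
  criminal record: no → false
  passport validity remaining > 4 months: 35 > 4 is true
  return ticket booked: no → false
  prior overstay on record: no → false
  intended stay ≤ 396 days: 644 ≤ 396 is false
Combine:
[1] true OR false = true
[2] false OR false OR true = true
[3] false OR true = true
[4.1] NOT false = true
[4] true OR false OR false = true
[root] true AND true AND true AND true = true
Overall: true → granted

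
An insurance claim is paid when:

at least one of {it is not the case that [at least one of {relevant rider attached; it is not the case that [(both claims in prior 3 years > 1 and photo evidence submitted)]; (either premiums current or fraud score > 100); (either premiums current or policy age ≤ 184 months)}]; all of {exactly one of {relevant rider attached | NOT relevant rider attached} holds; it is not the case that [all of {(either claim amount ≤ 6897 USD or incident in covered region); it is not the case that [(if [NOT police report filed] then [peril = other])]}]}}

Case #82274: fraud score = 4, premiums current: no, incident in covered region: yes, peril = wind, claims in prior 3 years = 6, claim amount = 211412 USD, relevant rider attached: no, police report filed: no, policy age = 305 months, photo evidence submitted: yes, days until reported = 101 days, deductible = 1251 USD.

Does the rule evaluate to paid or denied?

Atomic conditions:
  relevant rider attached: no → false
  claims in prior 3 years > 1: 6 > 1 is true
  photo evidence submitted: yes → true
  premiums current: no → false
  fraud score > 100: 4 > 100 is false
  policy age ≤ 184 months: 305 ≤ 184 is false
  NOT relevant rider attached: no → true
  claim amount ≤ 6897 USD: 211412 ≤ 6897 is false
  incident in covered region: yes → true
  NOT police report filed: no → true
  peril = other: wind == other is false
Combine:
[1.1.2.1] true AND true = true
[1.1.2] NOT true = false
[1.1.3] false OR false = false
[1.1.4] false OR false = false
[1.1] false OR false OR false OR false = false
[1] NOT false = true
[2.1] exactly-one(false, true) = true
[2.2.1.1] false OR true = true
[2.2.1.2.1] true → false = false
[2.2.1.2] NOT false = true
[2.2.1] true AND true = true
[2.2] NOT true = false
[2] true AND false = false
[root] true OR false = true
Overall: true → paid

Paid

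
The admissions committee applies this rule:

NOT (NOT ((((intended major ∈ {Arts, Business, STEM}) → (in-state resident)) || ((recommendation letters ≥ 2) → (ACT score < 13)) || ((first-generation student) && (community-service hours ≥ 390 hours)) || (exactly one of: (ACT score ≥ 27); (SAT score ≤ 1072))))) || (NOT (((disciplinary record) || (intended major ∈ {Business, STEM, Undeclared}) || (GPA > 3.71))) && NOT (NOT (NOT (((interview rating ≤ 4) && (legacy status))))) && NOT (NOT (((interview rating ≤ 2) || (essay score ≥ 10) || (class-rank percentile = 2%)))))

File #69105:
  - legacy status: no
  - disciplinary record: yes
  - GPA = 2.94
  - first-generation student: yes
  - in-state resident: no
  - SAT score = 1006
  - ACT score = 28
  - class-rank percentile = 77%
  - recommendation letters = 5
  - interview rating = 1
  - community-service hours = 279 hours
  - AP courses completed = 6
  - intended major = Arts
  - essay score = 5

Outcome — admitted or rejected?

Atomic conditions:
  intended major ∈ {Arts, Business, STEM}: Arts is in the set → true
  in-state resident: no → false
  recommendation letters ≥ 2: 5 ≥ 2 is true
  ACT score < 13: 28 < 13 is false
  first-generation student: yes → true
  community-service hours ≥ 390 hours: 279 ≥ 390 is false
  ACT score ≥ 27: 28 ≥ 27 is true
  SAT score ≤ 1072: 1006 ≤ 1072 is true
  disciplinary record: yes → true
  intended major ∈ {Business, STEM, Undeclared}: Arts is not in the set → false
  GPA > 3.71: 2.94 > 3.71 is false
  interview rating ≤ 4: 1 ≤ 4 is true
  legacy status: no → false
  interview rating ≤ 2: 1 ≤ 2 is true
  essay score ≥ 10: 5 ≥ 10 is false
  class-rank percentile = 2%: 77 == 2 is false
Combine:
[1.1.1.1] true → false = false
[1.1.1.2] true → false = false
[1.1.1.3] true AND false = false
[1.1.1.4] exactly-one(true, true) = false
[1.1.1] false OR false OR false OR false = false
[1.1] NOT false = true
[1] NOT true = false
[2.1.1] true OR false OR false = true
[2.1] NOT true = false
[2.2.1.1.1] true AND false = false
[2.2.1.1] NOT false = true
[2.2.1] NOT true = false
[2.2] NOT false = true
[2.3.1.1] true OR false OR false = true
[2.3.1] NOT true = false
[2.3] NOT false = true
[2] false AND true AND true = false
[root] false OR false = false
Overall: false → rejected

Rejected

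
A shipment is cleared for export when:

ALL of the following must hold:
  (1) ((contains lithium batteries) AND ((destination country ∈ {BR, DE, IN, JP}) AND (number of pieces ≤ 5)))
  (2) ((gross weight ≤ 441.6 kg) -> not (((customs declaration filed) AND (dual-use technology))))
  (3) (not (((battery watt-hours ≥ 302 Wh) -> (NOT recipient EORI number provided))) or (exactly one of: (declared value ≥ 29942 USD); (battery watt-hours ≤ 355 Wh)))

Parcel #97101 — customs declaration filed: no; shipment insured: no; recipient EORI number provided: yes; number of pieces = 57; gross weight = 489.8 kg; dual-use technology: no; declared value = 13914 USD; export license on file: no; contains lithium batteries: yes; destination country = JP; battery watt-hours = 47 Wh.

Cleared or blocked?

Atomic conditions:
  contains lithium batteries: yes → true
  destination country ∈ {BR, DE, IN, JP}: JP is in the set → true
  number of pieces ≤ 5: 57 ≤ 5 is false
  gross weight ≤ 441.6 kg: 489.8 ≤ 441.6 is false
  customs declaration filed: no → false
  dual-use technology: no → false
  battery watt-hours ≥ 302 Wh: 47 ≥ 302 is false
  NOT recipient EORI number provided: yes → false
  declared value ≥ 29942 USD: 13914 ≥ 29942 is false
  battery watt-hours ≤ 355 Wh: 47 ≤ 355 is true
Combine:
[1.2] true AND false = false
[1] true AND false = false
[2.2.1] false AND false = false
[2.2] NOT false = true
[2] false → true (antecedent false ⇒ implication holds) = true
[3.1.1] false → false (antecedent false ⇒ implication holds) = true
[3.1] NOT true = false
[3.2] exactly-one(false, true) = true
[3] false OR true = true
[root] false AND true AND true = false
Overall: false → blocked

Blocked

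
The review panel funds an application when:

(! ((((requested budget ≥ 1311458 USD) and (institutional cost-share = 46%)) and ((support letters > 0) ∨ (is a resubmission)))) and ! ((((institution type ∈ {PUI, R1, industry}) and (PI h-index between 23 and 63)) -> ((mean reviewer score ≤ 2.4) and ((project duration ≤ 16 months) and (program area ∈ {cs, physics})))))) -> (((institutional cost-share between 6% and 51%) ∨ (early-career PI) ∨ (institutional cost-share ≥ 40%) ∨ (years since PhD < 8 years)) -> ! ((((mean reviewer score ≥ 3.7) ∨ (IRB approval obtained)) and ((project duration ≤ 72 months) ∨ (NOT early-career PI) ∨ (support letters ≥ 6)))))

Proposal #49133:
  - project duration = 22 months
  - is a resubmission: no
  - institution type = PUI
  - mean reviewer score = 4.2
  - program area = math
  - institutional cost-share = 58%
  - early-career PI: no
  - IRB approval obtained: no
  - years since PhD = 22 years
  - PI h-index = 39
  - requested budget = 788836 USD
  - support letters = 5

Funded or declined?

Declined

Atomic conditions:
  requested budget ≥ 1311458 USD: 788836 ≥ 1311458 is false
  institutional cost-share = 46%: 58 == 46 is false
  support letters > 0: 5 > 0 is true
  is a resubmission: no → false
  institution type ∈ {PUI, R1, industry}: PUI is in the set → true
  PI h-index between 23 and 63: 39 in [23, 63] is true
  mean reviewer score ≤ 2.4: 4.2 ≤ 2.4 is false
  project duration ≤ 16 months: 22 ≤ 16 is false
  program area ∈ {cs, physics}: math is not in the set → false
  institutional cost-share between 6% and 51%: 58 in [6, 51] is false
  early-career PI: no → false
  institutional cost-share ≥ 40%: 58 ≥ 40 is true
  years since PhD < 8 years: 22 < 8 is false
  mean reviewer score ≥ 3.7: 4.2 ≥ 3.7 is true
  IRB approval obtained: no → false
  project duration ≤ 72 months: 22 ≤ 72 is true
  NOT early-career PI: no → true
  support letters ≥ 6: 5 ≥ 6 is false
Combine:
[1.1.1.1] false AND false = false
[1.1.1.2] true OR false = true
[1.1.1] false AND true = false
[1.1] NOT false = true
[1.2.1.1] true AND true = true
[1.2.1.2.2] false AND false = false
[1.2.1.2] false AND false = false
[1.2.1] true → false = false
[1.2] NOT false = true
[1] true AND true = true
[2.1] false OR false OR true OR false = true
[2.2.1.1] true OR false = true
[2.2.1.2] true OR true OR false = true
[2.2.1] true AND true = true
[2.2] NOT true = false
[2] true → false = false
[root] true → false = false
Overall: false → declined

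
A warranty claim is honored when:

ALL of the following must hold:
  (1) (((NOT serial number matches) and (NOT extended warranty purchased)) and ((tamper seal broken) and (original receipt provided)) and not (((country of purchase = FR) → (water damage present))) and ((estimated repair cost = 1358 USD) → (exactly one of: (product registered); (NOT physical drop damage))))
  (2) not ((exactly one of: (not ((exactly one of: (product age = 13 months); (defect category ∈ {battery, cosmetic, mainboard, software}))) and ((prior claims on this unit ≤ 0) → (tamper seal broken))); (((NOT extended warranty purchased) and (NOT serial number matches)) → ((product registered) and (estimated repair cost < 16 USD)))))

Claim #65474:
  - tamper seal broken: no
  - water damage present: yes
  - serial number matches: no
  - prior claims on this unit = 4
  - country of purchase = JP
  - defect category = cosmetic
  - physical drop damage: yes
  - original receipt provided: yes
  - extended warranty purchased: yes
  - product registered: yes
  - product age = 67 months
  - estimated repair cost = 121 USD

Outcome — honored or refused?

Atomic conditions:
  NOT serial number matches: no → true
  NOT extended warranty purchased: yes → false
  tamper seal broken: no → false
  original receipt provided: yes → true
  country of purchase = FR: JP == FR is false
  water damage present: yes → true
  estimated repair cost = 1358 USD: 121 == 1358 is false
  product registered: yes → true
  NOT physical drop damage: yes → false
  product age = 13 months: 67 == 13 is false
  defect category ∈ {battery, cosmetic, mainboard, software}: cosmetic is in the set → true
  prior claims on this unit ≤ 0: 4 ≤ 0 is false
  estimated repair cost < 16 USD: 121 < 16 is false
Combine:
[1.1] true AND false = false
[1.2] false AND true = false
[1.3.1] false → true (antecedent false ⇒ implication holds) = true
[1.3] NOT true = false
[1.4.2] exactly-one(true, false) = true
[1.4] false → true (antecedent false ⇒ implication holds) = true
[1] false AND false AND false AND true = false
[2.1.1.1.1] exactly-one(false, true) = true
[2.1.1.1] NOT true = false
[2.1.1.2] false → false (antecedent false ⇒ implication holds) = true
[2.1.1] false AND true = false
[2.1.2.1] false AND true = false
[2.1.2.2] true AND false = false
[2.1.2] false → false (antecedent false ⇒ implication holds) = true
[2.1] exactly-one(false, true) = true
[2] NOT true = false
[root] false AND false = false
Overall: false → refused

Refused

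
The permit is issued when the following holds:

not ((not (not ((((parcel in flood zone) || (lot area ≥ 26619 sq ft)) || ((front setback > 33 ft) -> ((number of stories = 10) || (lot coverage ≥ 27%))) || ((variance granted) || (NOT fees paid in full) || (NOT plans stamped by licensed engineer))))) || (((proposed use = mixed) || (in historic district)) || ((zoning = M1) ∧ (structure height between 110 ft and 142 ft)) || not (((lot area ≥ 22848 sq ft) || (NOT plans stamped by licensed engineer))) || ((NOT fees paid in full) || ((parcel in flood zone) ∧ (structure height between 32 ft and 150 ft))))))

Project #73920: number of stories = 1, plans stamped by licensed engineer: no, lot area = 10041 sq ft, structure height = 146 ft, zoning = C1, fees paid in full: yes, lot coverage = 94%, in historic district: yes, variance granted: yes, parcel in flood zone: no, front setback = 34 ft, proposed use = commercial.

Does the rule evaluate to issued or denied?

Denied

Atomic conditions:
  parcel in flood zone: no → false
  lot area ≥ 26619 sq ft: 10041 ≥ 26619 is false
  front setback > 33 ft: 34 > 33 is true
  number of stories = 10: 1 == 10 is false
  lot coverage ≥ 27%: 94 ≥ 27 is true
  variance granted: yes → true
  NOT fees paid in full: yes → false
  NOT plans stamped by licensed engineer: no → true
  proposed use = mixed: commercial == mixed is false
  in historic district: yes → true
  zoning = M1: C1 == M1 is false
  structure height between 110 ft and 142 ft: 146 in [110, 142] is false
  lot area ≥ 22848 sq ft: 10041 ≥ 22848 is false
  structure height between 32 ft and 150 ft: 146 in [32, 150] is true
Combine:
[1.1.1.1.1] false OR false = false
[1.1.1.1.2.2] false OR true = true
[1.1.1.1.2] true → true = true
[1.1.1.1.3] true OR false OR true = true
[1.1.1.1] false OR true OR true = true
[1.1.1] NOT true = false
[1.1] NOT false = true
[1.2.1] false OR true = true
[1.2.2] false AND false = false
[1.2.3.1] false OR true = true
[1.2.3] NOT true = false
[1.2.4.2] false AND true = false
[1.2.4] false OR false = false
[1.2] true OR false OR false OR false = true
[1] true OR true = true
[root] NOT true = false
Overall: false → denied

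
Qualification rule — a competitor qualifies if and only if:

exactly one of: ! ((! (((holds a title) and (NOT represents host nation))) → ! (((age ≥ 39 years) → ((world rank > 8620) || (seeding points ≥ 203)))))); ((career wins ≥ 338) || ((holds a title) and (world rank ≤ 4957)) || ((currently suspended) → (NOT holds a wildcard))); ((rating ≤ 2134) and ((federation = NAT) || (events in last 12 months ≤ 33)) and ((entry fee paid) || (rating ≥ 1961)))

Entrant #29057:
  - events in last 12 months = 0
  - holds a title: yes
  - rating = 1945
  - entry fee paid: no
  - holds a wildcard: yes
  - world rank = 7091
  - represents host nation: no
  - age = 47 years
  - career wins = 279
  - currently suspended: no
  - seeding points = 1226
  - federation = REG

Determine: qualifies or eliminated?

Atomic conditions:
  holds a title: yes → true
  NOT represents host nation: no → true
  age ≥ 39 years: 47 ≥ 39 is true
  world rank > 8620: 7091 > 8620 is false
  seeding points ≥ 203: 1226 ≥ 203 is true
  career wins ≥ 338: 279 ≥ 338 is false
  world rank ≤ 4957: 7091 ≤ 4957 is false
  currently suspended: no → false
  NOT holds a wildcard: yes → false
  rating ≤ 2134: 1945 ≤ 2134 is true
  federation = NAT: REG == NAT is false
  events in last 12 months ≤ 33: 0 ≤ 33 is true
  entry fee paid: no → false
  rating ≥ 1961: 1945 ≥ 1961 is false
Combine:
[1.1.1.1] true AND true = true
[1.1.1] NOT true = false
[1.1.2.1.2] false OR true = true
[1.1.2.1] true → true = true
[1.1.2] NOT true = false
[1.1] false → false (antecedent false ⇒ implication holds) = true
[1] NOT true = false
[2.2] true AND false = false
[2.3] false → false (antecedent false ⇒ implication holds) = true
[2] false OR false OR true = true
[3.2] false OR true = true
[3.3] false OR false = false
[3] true AND true AND false = false
[root] exactly-one(false, true, false) = true
Overall: true → qualifies

Qualifies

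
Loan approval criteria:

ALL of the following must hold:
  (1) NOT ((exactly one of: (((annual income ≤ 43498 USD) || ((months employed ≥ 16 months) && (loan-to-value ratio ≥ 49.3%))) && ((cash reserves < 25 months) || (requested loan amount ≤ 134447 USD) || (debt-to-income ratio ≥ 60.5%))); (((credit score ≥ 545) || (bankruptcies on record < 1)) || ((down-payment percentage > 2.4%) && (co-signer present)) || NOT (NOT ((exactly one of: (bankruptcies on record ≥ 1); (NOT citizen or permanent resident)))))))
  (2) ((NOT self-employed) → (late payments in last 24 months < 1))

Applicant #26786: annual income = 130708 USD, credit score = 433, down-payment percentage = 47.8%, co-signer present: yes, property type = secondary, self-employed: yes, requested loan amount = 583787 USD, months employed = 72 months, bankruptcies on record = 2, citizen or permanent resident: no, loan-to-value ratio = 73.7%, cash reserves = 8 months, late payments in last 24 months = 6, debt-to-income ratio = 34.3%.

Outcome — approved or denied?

Approved

Atomic conditions:
  annual income ≤ 43498 USD: 130708 ≤ 43498 is false
  months employed ≥ 16 months: 72 ≥ 16 is true
  loan-to-value ratio ≥ 49.3%: 73.7 ≥ 49.3 is true
  cash reserves < 25 months: 8 < 25 is true
  requested loan amount ≤ 134447 USD: 583787 ≤ 134447 is false
  debt-to-income ratio ≥ 60.5%: 34.3 ≥ 60.5 is false
  credit score ≥ 545: 433 ≥ 545 is false
  bankruptcies on record < 1: 2 < 1 is false
  down-payment percentage > 2.4%: 47.8 > 2.4 is true
  co-signer present: yes → true
  bankruptcies on record ≥ 1: 2 ≥ 1 is true
  NOT citizen or permanent resident: no → true
  NOT self-employed: yes → false
  late payments in last 24 months < 1: 6 < 1 is false
Combine:
[1.1.1.1.2] true AND true = true
[1.1.1.1] false OR true = true
[1.1.1.2] true OR false OR false = true
[1.1.1] true AND true = true
[1.1.2.1] false OR false = false
[1.1.2.2] true AND true = true
[1.1.2.3.1.1] exactly-one(true, true) = false
[1.1.2.3.1] NOT false = true
[1.1.2.3] NOT true = false
[1.1.2] false OR true OR false = true
[1.1] exactly-one(true, true) = false
[1] NOT false = true
[2] false → false (antecedent false ⇒ implication holds) = true
[root] true AND true = true
Overall: true → approved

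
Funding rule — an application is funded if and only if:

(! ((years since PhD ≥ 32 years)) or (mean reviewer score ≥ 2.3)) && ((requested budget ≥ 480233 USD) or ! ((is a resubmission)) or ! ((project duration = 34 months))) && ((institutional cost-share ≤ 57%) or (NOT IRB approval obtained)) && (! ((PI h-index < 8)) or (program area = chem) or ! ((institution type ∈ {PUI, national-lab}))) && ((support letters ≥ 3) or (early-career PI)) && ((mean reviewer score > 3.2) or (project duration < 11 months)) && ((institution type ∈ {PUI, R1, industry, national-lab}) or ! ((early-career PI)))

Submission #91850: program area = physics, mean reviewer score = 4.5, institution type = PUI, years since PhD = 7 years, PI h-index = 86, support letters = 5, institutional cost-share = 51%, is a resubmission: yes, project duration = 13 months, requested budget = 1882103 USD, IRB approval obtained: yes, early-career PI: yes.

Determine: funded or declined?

Funded

Atomic conditions:
  years since PhD ≥ 32 years: 7 ≥ 32 is false
  mean reviewer score ≥ 2.3: 4.5 ≥ 2.3 is true
  requested budget ≥ 480233 USD: 1882103 ≥ 480233 is true
  is a resubmission: yes → true
  project duration = 34 months: 13 == 34 is false
  institutional cost-share ≤ 57%: 51 ≤ 57 is true
  NOT IRB approval obtained: yes → false
  PI h-index < 8: 86 < 8 is false
  program area = chem: physics == chem is false
  institution type ∈ {PUI, national-lab}: PUI is in the set → true
  support letters ≥ 3: 5 ≥ 3 is true
  early-career PI: yes → true
  mean reviewer score > 3.2: 4.5 > 3.2 is true
  project duration < 11 months: 13 < 11 is false
  institution type ∈ {PUI, R1, industry, national-lab}: PUI is in the set → true
Combine:
[1.1] NOT false = true
[1] true OR true = true
[2.2] NOT true = false
[2.3] NOT false = true
[2] true OR false OR true = true
[3] true OR false = true
[4.1] NOT false = true
[4.3] NOT true = false
[4] true OR false OR false = true
[5] true OR true = true
[6] true OR false = true
[7.2] NOT true = false
[7] true OR false = true
[root] true AND true AND true AND true AND true AND true AND true = true
Overall: true → funded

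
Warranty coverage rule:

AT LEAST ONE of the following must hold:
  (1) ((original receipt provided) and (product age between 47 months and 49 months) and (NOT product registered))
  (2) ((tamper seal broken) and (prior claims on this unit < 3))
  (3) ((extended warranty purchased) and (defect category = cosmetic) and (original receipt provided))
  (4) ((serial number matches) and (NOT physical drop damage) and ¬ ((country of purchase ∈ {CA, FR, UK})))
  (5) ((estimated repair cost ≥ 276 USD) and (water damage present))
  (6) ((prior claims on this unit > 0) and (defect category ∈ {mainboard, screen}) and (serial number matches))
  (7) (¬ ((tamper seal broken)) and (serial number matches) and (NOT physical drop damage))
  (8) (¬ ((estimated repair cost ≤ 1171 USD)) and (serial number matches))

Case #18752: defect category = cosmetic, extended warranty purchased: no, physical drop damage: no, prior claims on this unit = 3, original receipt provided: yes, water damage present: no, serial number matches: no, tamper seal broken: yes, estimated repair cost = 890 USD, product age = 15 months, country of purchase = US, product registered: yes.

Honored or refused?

Refused

Atomic conditions:
  original receipt provided: yes → true
  product age between 47 months and 49 months: 15 in [47, 49] is false
  NOT product registered: yes → false
  tamper seal broken: yes → true
  prior claims on this unit < 3: 3 < 3 is false
  extended warranty purchased: no → false
  defect category = cosmetic: cosmetic == cosmetic is true
  serial number matches: no → false
  NOT physical drop damage: no → true
  country of purchase ∈ {CA, FR, UK}: US is not in the set → false
  estimated repair cost ≥ 276 USD: 890 ≥ 276 is true
  water damage present: no → false
  prior claims on this unit > 0: 3 > 0 is true
  defect category ∈ {mainboard, screen}: cosmetic is not in the set → false
  estimated repair cost ≤ 1171 USD: 890 ≤ 1171 is true
Combine:
[1] true AND false AND false = false
[2] true AND false = false
[3] false AND true AND true = false
[4.3] NOT false = true
[4] false AND true AND true = false
[5] true AND false = false
[6] true AND false AND false = false
[7.1] NOT true = false
[7] false AND false AND true = false
[8.1] NOT true = false
[8] false AND false = false
[root] false OR false OR false OR false OR false OR false OR false OR false = false
Overall: false → refused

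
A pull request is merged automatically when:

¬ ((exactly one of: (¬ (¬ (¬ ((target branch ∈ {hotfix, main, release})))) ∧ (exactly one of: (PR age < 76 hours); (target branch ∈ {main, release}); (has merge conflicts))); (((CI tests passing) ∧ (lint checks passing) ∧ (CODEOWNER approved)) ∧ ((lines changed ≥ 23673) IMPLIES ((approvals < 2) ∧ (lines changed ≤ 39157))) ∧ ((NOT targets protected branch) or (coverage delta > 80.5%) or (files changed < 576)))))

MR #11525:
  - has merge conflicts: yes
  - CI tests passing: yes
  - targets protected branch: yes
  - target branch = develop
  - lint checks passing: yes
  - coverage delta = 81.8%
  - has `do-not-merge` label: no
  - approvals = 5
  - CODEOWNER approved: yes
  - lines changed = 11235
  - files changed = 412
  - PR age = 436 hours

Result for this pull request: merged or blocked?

Atomic conditions:
  target branch ∈ {hotfix, main, release}: develop is not in the set → false
  PR age < 76 hours: 436 < 76 is false
  target branch ∈ {main, release}: develop is not in the set → false
  has merge conflicts: yes → true
  CI tests passing: yes → true
  lint checks passing: yes → true
  CODEOWNER approved: yes → true
  lines changed ≥ 23673: 11235 ≥ 23673 is false
  approvals < 2: 5 < 2 is false
  lines changed ≤ 39157: 11235 ≤ 39157 is true
  NOT targets protected branch: yes → false
  coverage delta > 80.5%: 81.8 > 80.5 is true
  files changed < 576: 412 < 576 is true
Combine:
[1.1.1.1.1] NOT false = true
[1.1.1.1] NOT true = false
[1.1.1] NOT false = true
[1.1.2] exactly-one(false, false, true) = true
[1.1] true AND true = true
[1.2.1] true AND true AND true = true
[1.2.2.2] false AND true = false
[1.2.2] false → false (antecedent false ⇒ implication holds) = true
[1.2.3] false OR true OR true = true
[1.2] true AND true AND true = true
[1] exactly-one(true, true) = false
[root] NOT false = true
Overall: true → merged

Merged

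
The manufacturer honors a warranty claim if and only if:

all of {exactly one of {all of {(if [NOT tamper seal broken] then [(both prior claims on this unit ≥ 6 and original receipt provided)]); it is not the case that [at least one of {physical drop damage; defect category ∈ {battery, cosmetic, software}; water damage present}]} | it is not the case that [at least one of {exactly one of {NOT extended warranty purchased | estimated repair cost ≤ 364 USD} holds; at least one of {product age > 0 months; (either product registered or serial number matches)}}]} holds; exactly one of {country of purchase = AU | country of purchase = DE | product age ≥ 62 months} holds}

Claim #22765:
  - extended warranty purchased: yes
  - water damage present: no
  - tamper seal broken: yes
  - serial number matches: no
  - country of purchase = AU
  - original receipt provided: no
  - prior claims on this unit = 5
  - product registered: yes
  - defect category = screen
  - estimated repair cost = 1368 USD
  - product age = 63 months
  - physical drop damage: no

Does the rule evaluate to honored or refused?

Atomic conditions:
  NOT tamper seal broken: yes → false
  prior claims on this unit ≥ 6: 5 ≥ 6 is false
  original receipt provided: no → false
  physical drop damage: no → false
  defect category ∈ {battery, cosmetic, software}: screen is not in the set → false
  water damage present: no → false
  NOT extended warranty purchased: yes → false
  estimated repair cost ≤ 364 USD: 1368 ≤ 364 is false
  product age > 0 months: 63 > 0 is true
  product registered: yes → true
  serial number matches: no → false
  country of purchase = AU: AU == AU is true
  country of purchase = DE: AU == DE is false
  product age ≥ 62 months: 63 ≥ 62 is true
Combine:
[1.1.1.2] false AND false = false
[1.1.1] false → false (antecedent false ⇒ implication holds) = true
[1.1.2.1] false OR false OR false = false
[1.1.2] NOT false = true
[1.1] true AND true = true
[1.2.1.1] exactly-one(false, false) = false
[1.2.1.2.2] true OR false = true
[1.2.1.2] true OR true = true
[1.2.1] false OR true = true
[1.2] NOT true = false
[1] exactly-one(true, false) = true
[2] exactly-one(true, false, true) = false
[root] true AND false = false
Overall: false → refused

Refused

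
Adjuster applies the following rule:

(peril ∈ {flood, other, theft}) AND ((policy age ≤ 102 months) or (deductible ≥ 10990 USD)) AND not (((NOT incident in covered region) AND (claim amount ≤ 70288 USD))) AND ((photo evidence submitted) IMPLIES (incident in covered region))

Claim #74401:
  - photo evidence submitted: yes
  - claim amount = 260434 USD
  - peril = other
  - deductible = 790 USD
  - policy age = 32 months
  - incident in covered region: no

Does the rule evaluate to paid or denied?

Atomic conditions:
  peril ∈ {flood, other, theft}: other is in the set → true
  policy age ≤ 102 months: 32 ≤ 102 is true
  deductible ≥ 10990 USD: 790 ≥ 10990 is false
  NOT incident in covered region: no → true
  claim amount ≤ 70288 USD: 260434 ≤ 70288 is false
  photo evidence submitted: yes → true
  incident in covered region: no → false
Combine:
[2] true OR false = true
[3.1] true AND false = false
[3] NOT false = true
[4] true → false = false
[root] true AND true AND true AND false = false
Overall: false → denied

Denied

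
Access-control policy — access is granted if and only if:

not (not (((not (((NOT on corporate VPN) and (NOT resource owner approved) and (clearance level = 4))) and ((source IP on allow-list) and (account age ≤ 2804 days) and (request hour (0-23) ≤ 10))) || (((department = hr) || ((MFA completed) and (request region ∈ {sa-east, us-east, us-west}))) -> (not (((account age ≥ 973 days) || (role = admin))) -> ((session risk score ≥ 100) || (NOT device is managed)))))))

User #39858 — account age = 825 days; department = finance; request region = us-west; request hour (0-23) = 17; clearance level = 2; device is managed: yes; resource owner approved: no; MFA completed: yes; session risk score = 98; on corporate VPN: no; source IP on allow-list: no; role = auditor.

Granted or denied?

Denied

Atomic conditions:
  NOT on corporate VPN: no → true
  NOT resource owner approved: no → true
  clearance level = 4: 2 == 4 is false
  source IP on allow-list: no → false
  account age ≤ 2804 days: 825 ≤ 2804 is true
  request hour (0-23) ≤ 10: 17 ≤ 10 is false
  department = hr: finance == hr is false
  MFA completed: yes → true
  request region ∈ {sa-east, us-east, us-west}: us-west is in the set → true
  account age ≥ 973 days: 825 ≥ 973 is false
  role = admin: auditor == admin is false
  session risk score ≥ 100: 98 ≥ 100 is false
  NOT device is managed: yes → false
Combine:
[1.1.1.1.1] true AND true AND false = false
[1.1.1.1] NOT false = true
[1.1.1.2] false AND true AND false = false
[1.1.1] true AND false = false
[1.1.2.1.2] true AND true = true
[1.1.2.1] false OR true = true
[1.1.2.2.1.1] false OR false = false
[1.1.2.2.1] NOT false = true
[1.1.2.2.2] false OR false = false
[1.1.2.2] true → false = false
[1.1.2] true → false = false
[1.1] false OR false = false
[1] NOT false = true
[root] NOT true = false
Overall: false → denied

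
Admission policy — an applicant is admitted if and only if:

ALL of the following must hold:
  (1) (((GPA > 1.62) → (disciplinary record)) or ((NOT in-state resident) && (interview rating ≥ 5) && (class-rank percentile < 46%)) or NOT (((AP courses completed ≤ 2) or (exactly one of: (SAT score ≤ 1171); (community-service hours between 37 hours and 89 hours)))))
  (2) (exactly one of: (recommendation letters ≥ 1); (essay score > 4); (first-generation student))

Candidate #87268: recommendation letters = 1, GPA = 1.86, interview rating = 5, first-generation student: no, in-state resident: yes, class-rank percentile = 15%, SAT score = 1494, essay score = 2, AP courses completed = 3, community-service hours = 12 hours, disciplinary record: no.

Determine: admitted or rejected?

Atomic conditions:
  GPA > 1.62: 1.86 > 1.62 is true
  disciplinary record: no → false
  NOT in-state resident: yes → false
  interview rating ≥ 5: 5 ≥ 5 is true
  class-rank percentile < 46%: 15 < 46 is true
  AP courses completed ≤ 2: 3 ≤ 2 is false
  SAT score ≤ 1171: 1494 ≤ 1171 is false
  community-service hours between 37 hours and 89 hours: 12 in [37, 89] is false
  recommendation letters ≥ 1: 1 ≥ 1 is true
  essay score > 4: 2 > 4 is false
  first-generation student: no → false
Combine:
[1.1] true → false = false
[1.2] false AND true AND true = false
[1.3.1.2] exactly-one(false, false) = false
[1.3.1] false OR false = false
[1.3] NOT false = true
[1] false OR false OR true = true
[2] exactly-one(true, false, false) = true
[root] true AND true = true
Overall: true → admitted

Admitted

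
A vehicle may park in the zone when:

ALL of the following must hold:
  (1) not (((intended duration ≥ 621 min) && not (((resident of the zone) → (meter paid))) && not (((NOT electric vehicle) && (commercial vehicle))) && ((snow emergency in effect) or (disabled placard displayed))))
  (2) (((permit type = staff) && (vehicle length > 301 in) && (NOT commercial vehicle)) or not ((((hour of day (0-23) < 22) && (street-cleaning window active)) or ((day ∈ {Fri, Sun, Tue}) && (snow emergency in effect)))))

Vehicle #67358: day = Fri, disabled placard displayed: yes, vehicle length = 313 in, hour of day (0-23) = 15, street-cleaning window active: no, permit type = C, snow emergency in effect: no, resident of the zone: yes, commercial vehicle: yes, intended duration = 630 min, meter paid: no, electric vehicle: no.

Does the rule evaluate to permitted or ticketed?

Atomic conditions:
  intended duration ≥ 621 min: 630 ≥ 621 is true
  resident of the zone: yes → true
  meter paid: no → false
  NOT electric vehicle: no → true
  commercial vehicle: yes → true
  snow emergency in effect: no → false
  disabled placard displayed: yes → true
  permit type = staff: C == staff is false
  vehicle length > 301 in: 313 > 301 is true
  NOT commercial vehicle: yes → false
  hour of day (0-23) < 22: 15 < 22 is true
  street-cleaning window active: no → false
  day ∈ {Fri, Sun, Tue}: Fri is in the set → true
Combine:
[1.1.2.1] true → false = false
[1.1.2] NOT false = true
[1.1.3.1] true AND true = true
[1.1.3] NOT true = false
[1.1.4] false OR true = true
[1.1] true AND true AND false AND true = false
[1] NOT false = true
[2.1] false AND true AND false = false
[2.2.1.1] true AND false = false
[2.2.1.2] true AND false = false
[2.2.1] false OR false = false
[2.2] NOT false = true
[2] false OR true = true
[root] true AND true = true
Overall: true → permitted

Permitted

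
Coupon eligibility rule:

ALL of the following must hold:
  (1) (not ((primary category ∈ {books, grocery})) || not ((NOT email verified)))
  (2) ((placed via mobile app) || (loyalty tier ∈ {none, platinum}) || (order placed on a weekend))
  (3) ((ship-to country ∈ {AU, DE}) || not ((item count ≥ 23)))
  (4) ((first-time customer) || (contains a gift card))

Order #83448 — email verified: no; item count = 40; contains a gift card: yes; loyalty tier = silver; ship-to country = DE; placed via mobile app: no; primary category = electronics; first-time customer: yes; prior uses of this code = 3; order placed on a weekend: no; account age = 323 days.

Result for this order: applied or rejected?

Atomic conditions:
  primary category ∈ {books, grocery}: electronics is not in the set → false
  NOT email verified: no → true
  placed via mobile app: no → false
  loyalty tier ∈ {none, platinum}: silver is not in the set → false
  order placed on a weekend: no → false
  ship-to country ∈ {AU, DE}: DE is in the set → true
  item count ≥ 23: 40 ≥ 23 is true
  first-time customer: yes → true
  contains a gift card: yes → true
Combine:
[1.1] NOT false = true
[1.2] NOT true = false
[1] true OR false = true
[2] false OR false OR false = false
[3.2] NOT true = false
[3] true OR false = true
[4] true OR true = true
[root] true AND false AND true AND true = false
Overall: false → rejected

Rejected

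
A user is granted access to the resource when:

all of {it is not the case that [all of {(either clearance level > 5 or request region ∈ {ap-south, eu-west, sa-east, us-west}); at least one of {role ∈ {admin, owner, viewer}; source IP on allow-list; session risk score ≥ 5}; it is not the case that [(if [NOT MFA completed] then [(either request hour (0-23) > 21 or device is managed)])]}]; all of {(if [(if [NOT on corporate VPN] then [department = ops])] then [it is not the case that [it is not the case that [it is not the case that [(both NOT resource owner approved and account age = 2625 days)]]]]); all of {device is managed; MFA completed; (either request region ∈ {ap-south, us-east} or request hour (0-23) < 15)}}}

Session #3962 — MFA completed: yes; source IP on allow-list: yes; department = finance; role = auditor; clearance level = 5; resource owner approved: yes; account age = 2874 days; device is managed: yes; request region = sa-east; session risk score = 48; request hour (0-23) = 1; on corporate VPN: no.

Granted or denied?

Atomic conditions:
  clearance level > 5: 5 > 5 is false
  request region ∈ {ap-south, eu-west, sa-east, us-west}: sa-east is in the set → true
  role ∈ {admin, owner, viewer}: auditor is not in the set → false
  source IP on allow-list: yes → true
  session risk score ≥ 5: 48 ≥ 5 is true
  NOT MFA completed: yes → false
  request hour (0-23) > 21: 1 > 21 is false
  device is managed: yes → true
  NOT on corporate VPN: no → true
  department = ops: finance == ops is false
  NOT resource owner approved: yes → false
  account age = 2625 days: 2874 == 2625 is false
  MFA completed: yes → true
  request region ∈ {ap-south, us-east}: sa-east is not in the set → false
  request hour (0-23) < 15: 1 < 15 is true
Combine:
[1.1.1] false OR true = true
[1.1.2] false OR true OR true = true
[1.1.3.1.2] false OR true = true
[1.1.3.1] false → true (antecedent false ⇒ implication holds) = true
[1.1.3] NOT true = false
[1.1] true AND true AND false = false
[1] NOT false = true
[2.1.1] true → false = false
[2.1.2.1.1.1] false AND false = false
[2.1.2.1.1] NOT false = true
[2.1.2.1] NOT true = false
[2.1.2] NOT false = true
[2.1] false → true (antecedent false ⇒ implication holds) = true
[2.2.3] false OR true = true
[2.2] true AND true AND true = true
[2] true AND true = true
[root] true AND true = true
Overall: true → granted

Granted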